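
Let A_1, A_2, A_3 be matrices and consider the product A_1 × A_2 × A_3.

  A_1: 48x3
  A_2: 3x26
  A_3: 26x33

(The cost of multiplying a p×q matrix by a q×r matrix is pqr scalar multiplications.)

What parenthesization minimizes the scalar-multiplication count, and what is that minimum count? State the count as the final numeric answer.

(A_1 × (A_2 × A_3)): cost 7326.
((A_1 × A_2) × A_3): cost 44928.
Optimal: (A_1 × (A_2 × A_3)) with cost 7326.

7326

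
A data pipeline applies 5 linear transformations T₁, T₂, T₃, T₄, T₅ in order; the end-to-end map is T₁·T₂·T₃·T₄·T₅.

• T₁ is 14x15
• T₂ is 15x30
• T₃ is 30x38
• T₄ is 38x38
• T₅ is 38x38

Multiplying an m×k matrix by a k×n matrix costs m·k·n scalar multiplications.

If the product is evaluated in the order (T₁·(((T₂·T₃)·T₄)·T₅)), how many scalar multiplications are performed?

68400

(T₂·T₃): 15×30 by 30×38 → 15×38, cost 15·30·38 = 17100
((T₂·T₃)·T₄): 15×38 by 38×38 → 15×38, cost 15·38·38 = 21660; cumulative 38760
(((T₂·T₃)·T₄)·T₅): 15×38 by 38×38 → 15×38, cost 15·38·38 = 21660; cumulative 60420
(T₁·(((T₂·T₃)·T₄)·T₅)): 14×15 by 15×38 → 14×38, cost 14·15·38 = 7980; cumulative 68400
Total: 68400 scalar multiplications.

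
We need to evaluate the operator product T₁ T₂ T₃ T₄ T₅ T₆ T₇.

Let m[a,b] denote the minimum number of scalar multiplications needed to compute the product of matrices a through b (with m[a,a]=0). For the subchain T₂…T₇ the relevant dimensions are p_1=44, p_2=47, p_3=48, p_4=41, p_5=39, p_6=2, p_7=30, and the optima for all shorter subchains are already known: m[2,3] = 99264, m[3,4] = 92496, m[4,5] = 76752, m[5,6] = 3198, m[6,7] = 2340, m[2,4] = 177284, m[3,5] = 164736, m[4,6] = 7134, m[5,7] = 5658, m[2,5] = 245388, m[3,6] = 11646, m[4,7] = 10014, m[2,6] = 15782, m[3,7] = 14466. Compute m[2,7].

m[2,7] = min over k∈[2,6] of m[2,k]+m[k+1,7]+p_{1}·p_k·p_{7}.
k=2: 0 + 14466 + 44·47·30 = 76506; k=3: 99264 + 10014 + 44·48·30 = 172638; k=4: 177284 + 5658 + 44·41·30 = 237062; k=5: 245388 + 2340 + 44·39·30 = 299208; k=6: 15782 + 0 + 44·2·30 = 18422.
Minimum: 18422 at k=6.

18422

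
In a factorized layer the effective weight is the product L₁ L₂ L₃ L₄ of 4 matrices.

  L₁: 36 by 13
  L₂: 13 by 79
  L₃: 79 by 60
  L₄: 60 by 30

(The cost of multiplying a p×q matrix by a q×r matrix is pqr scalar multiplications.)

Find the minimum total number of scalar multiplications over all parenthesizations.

Adjacent pairs: L₁L₂ = 36·13·79 = 36972; L₂L₃ = 13·79·60 = 61620; L₃L₄ = 79·60·30 = 142200.
Length 3: L₁..L₃: k=1: 0+61620+36·13·60=89700; k=2: 36972+0+36·79·60=207612 → min 89700 | L₂..L₄: k=2: 0+142200+13·79·30=173010; k=3: 61620+0+13·60·30=85020 → min 85020.
Length 4: L₁..L₄: k=1: 0+85020+36·13·30=99060; k=2: 36972+142200+36·79·30=264492; k=3: 89700+0+36·60·30=154500 → min 99060.
Optimal order: (L₁ ((L₂ L₃) L₄)) with cost 99060.

99060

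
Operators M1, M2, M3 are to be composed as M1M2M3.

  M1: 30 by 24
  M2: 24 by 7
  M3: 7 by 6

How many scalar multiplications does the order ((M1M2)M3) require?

6300

(M1M2): 30×24 by 24×7 → 30×7, cost 30·24·7 = 5040
((M1M2)M3): 30×7 by 7×6 → 30×6, cost 30·7·6 = 1260; cumulative 6300
Total: 6300 scalar multiplications.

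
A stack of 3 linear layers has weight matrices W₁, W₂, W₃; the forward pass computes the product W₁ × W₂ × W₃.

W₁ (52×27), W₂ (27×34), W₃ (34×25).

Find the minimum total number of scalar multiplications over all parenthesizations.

58050

Order (W₁ × (W₂ × W₃)): (W₂ × W₃): 27×34 by 34×25 → 27×25, cost 27·34·25 = 22950; (W₁ × (W₂ × W₃)): 52×27 by 27×25 → 52×25, cost 52·27·25 = 35100; cumulative 58050. Total 58050.
Order ((W₁ × W₂) × W₃): (W₁ × W₂): 52×27 by 27×34 → 52×34, cost 52·27·34 = 47736; ((W₁ × W₂) × W₃): 52×34 by 34×25 → 52×25, cost 52·34·25 = 44200; cumulative 91936. Total 91936.
Minimum: 58050.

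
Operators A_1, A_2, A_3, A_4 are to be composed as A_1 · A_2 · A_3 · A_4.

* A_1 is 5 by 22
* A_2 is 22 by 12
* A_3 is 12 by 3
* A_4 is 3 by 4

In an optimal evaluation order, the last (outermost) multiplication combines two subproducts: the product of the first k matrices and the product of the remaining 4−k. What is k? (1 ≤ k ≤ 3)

Adjacent pairs: A_1A_2 = 5·22·12 = 1320; A_2A_3 = 22·12·3 = 792; A_3A_4 = 12·3·4 = 144.
Length 3: A_1..A_3: k=1: 0+792+5·22·3=1122; k=2: 1320+0+5·12·3=1500 → min 1122 | A_2..A_4: k=2: 0+144+22·12·4=1200; k=3: 792+0+22·3·4=1056 → min 1056.
Top-level splits: k=1: (A_1..A_1)·(A_2..A_4) → 0+1056+5·22·4 = 1496; k=2: (A_1..A_2)·(A_3..A_4) → 1320+144+5·12·4 = 1704; k=3: (A_1..A_3)·(A_4..A_4) → 1122+0+5·3·4 = 1182.
Best split is after A_3, i.e. k = 3.

3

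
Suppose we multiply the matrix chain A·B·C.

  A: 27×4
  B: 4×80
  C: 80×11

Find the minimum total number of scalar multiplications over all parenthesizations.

Order (A·(B·C)): (B·C): 4×80 by 80×11 → 4×11, cost 4·80·11 = 3520; (A·(B·C)): 27×4 by 4×11 → 27×11, cost 27·4·11 = 1188; cumulative 4708. Total 4708.
Order ((A·B)·C): (A·B): 27×4 by 4×80 → 27×80, cost 27·4·80 = 8640; ((A·B)·C): 27×80 by 80×11 → 27×11, cost 27·80·11 = 23760; cumulative 32400. Total 32400.
Minimum: 4708.

4708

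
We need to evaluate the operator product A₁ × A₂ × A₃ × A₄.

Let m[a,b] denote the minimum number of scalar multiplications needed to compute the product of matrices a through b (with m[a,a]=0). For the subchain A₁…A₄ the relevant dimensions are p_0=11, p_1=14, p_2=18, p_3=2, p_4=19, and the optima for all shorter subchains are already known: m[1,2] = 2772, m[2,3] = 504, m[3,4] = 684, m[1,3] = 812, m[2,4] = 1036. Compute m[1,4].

m[1,4] = min over k∈[1,3] of m[1,k]+m[k+1,4]+p_{0}·p_k·p_{4}.
k=1: 0 + 1036 + 11·14·19 = 3962; k=2: 2772 + 684 + 11·18·19 = 7218; k=3: 812 + 0 + 11·2·19 = 1230.
Minimum: 1230 at k=3.

1230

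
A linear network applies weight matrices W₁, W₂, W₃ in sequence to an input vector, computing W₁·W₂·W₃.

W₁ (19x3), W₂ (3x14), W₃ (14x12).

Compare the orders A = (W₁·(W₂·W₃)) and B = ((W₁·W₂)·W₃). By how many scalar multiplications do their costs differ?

2802

Order A = (W₁·(W₂·W₃)): (W₂·W₃): 3×14 by 14×12 → 3×12, cost 3·14·12 = 504; (W₁·(W₂·W₃)): 19×3 by 3×12 → 19×12, cost 19·3·12 = 684; cumulative 1188. Total 1188.
Order B = ((W₁·W₂)·W₃): (W₁·W₂): 19×3 by 3×14 → 19×14, cost 19·3·14 = 798; ((W₁·W₂)·W₃): 19×14 by 14×12 → 19×12, cost 19·14·12 = 3192; cumulative 3990. Total 3990.
Difference: |1188 − 3990| = 2802.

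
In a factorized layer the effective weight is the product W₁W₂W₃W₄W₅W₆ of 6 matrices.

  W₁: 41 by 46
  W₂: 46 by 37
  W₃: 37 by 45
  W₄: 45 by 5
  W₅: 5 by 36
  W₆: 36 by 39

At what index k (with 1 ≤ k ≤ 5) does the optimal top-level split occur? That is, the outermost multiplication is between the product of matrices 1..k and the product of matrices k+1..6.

Adjacent pairs: W₁W₂ = 41·46·37 = 69782; W₂W₃ = 46·37·45 = 76590; W₃W₄ = 37·45·5 = 8325; W₄W₅ = 45·5·36 = 8100; W₅W₆ = 5·36·39 = 7020.
Length 3: W₁..W₃: k=1: 0+76590+41·46·45=161460; k=2: 69782+0+41·37·45=138047 → min 138047 | W₂..W₄: k=2: 0+8325+46·37·5=16835; k=3: 76590+0+46·45·5=86940 → min 16835 | W₃..W₅: k=3: 0+8100+37·45·36=68040; k=4: 8325+0+37·5·36=14985 → min 14985 | W₄..W₆: k=4: 0+7020+45·5·39=15795; k=5: 8100+0+45·36·39=71280 → min 15795.
Length 4: W₁..W₄: k=1: 0+16835+41·46·5=26265; k=2: 69782+8325+41·37·5=85692; k=3: 138047+0+41·45·5=147272 → min 26265 | W₂..W₅: k=2: 0+14985+46·37·36=76257; k=3: 76590+8100+46·45·36=159210; k=4: 16835+0+46·5·36=25115 → min 25115 | W₃..W₆: k=3: 0+15795+37·45·39=80730; k=4: 8325+7020+37·5·39=22560; k=5: 14985+0+37·36·39=66933 → min 22560.
Length 5: W₁..W₅: k=1: 0+25115+41·46·36=93011; k=2: 69782+14985+41·37·36=139379; k=3: 138047+8100+41·45·36=212567; k=4: 26265+0+41·5·36=33645 → min 33645 | W₂..W₆: k=2: 0+22560+46·37·39=88938; k=3: 76590+15795+46·45·39=173115; k=4: 16835+7020+46·5·39=32825; k=5: 25115+0+46·36·39=89699 → min 32825.
Top-level splits: k=1: (W₁..W₁)·(W₂..W₆) → 0+32825+41·46·39 = 106379; k=2: (W₁..W₂)·(W₃..W₆) → 69782+22560+41·37·39 = 151505; k=3: (W₁..W₃)·(W₄..W₆) → 138047+15795+41·45·39 = 225797; k=4: (W₁..W₄)·(W₅..W₆) → 26265+7020+41·5·39 = 41280; k=5: (W₁..W₅)·(W₆..W₆) → 33645+0+41·36·39 = 91209.
Best split is after W₄, i.e. k = 4.

4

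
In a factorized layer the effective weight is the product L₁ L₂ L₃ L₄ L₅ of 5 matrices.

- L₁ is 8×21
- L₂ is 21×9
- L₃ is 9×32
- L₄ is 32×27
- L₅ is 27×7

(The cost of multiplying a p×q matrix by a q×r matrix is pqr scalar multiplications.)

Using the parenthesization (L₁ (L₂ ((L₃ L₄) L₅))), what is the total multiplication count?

(L₃ L₄): 9×32 by 32×27 → 9×27, cost 9·32·27 = 7776
((L₃ L₄) L₅): 9×27 by 27×7 → 9×7, cost 9·27·7 = 1701; cumulative 9477
(L₂ ((L₃ L₄) L₅)): 21×9 by 9×7 → 21×7, cost 21·9·7 = 1323; cumulative 10800
(L₁ (L₂ ((L₃ L₄) L₅))): 8×21 by 21×7 → 8×7, cost 8·21·7 = 1176; cumulative 11976
Total: 11976 scalar multiplications.

11976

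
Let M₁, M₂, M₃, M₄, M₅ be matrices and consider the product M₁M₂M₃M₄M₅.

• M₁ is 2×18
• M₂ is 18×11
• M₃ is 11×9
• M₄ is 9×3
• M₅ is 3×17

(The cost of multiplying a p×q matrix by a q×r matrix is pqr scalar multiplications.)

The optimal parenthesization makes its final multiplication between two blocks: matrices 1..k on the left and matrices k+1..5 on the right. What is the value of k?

4

Adjacent pairs: M₁M₂ = 2·18·11 = 396; M₂M₃ = 18·11·9 = 1782; M₃M₄ = 11·9·3 = 297; M₄M₅ = 9·3·17 = 459.
Length 3: M₁..M₃: k=1: 0+1782+2·18·9=2106; k=2: 396+0+2·11·9=594 → min 594 | M₂..M₄: k=2: 0+297+18·11·3=891; k=3: 1782+0+18·9·3=2268 → min 891 | M₃..M₅: k=3: 0+459+11·9·17=2142; k=4: 297+0+11·3·17=858 → min 858.
Length 4: M₁..M₄: k=1: 0+891+2·18·3=999; k=2: 396+297+2·11·3=759; k=3: 594+0+2·9·3=648 → min 648 | M₂..M₅: k=2: 0+858+18·11·17=4224; k=3: 1782+459+18·9·17=4995; k=4: 891+0+18·3·17=1809 → min 1809.
Top-level splits: k=1: (M₁..M₁)·(M₂..M₅) → 0+1809+2·18·17 = 2421; k=2: (M₁..M₂)·(M₃..M₅) → 396+858+2·11·17 = 1628; k=3: (M₁..M₃)·(M₄..M₅) → 594+459+2·9·17 = 1359; k=4: (M₁..M₄)·(M₅..M₅) → 648+0+2·3·17 = 750.
Best split is after M₄, i.e. k = 4.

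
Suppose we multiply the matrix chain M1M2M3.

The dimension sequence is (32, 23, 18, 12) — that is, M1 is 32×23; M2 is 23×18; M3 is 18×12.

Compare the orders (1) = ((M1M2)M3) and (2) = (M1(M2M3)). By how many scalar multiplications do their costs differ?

6360

Order (1) = ((M1M2)M3): (M1M2): 32×23 by 23×18 → 32×18, cost 32·23·18 = 13248; ((M1M2)M3): 32×18 by 18×12 → 32×12, cost 32·18·12 = 6912; cumulative 20160. Total 20160.
Order (2) = (M1(M2M3)): (M2M3): 23×18 by 18×12 → 23×12, cost 23·18·12 = 4968; (M1(M2M3)): 32×23 by 23×12 → 32×12, cost 32·23·12 = 8832; cumulative 13800. Total 13800.
Difference: |20160 − 13800| = 6360.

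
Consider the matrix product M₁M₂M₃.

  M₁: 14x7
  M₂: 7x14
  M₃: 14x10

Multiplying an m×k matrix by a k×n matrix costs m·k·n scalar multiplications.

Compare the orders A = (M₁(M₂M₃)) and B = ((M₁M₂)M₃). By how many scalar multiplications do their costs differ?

Order A = (M₁(M₂M₃)): (M₂M₃): 7×14 by 14×10 → 7×10, cost 7·14·10 = 980; (M₁(M₂M₃)): 14×7 by 7×10 → 14×10, cost 14·7·10 = 980; cumulative 1960. Total 1960.
Order B = ((M₁M₂)M₃): (M₁M₂): 14×7 by 7×14 → 14×14, cost 14·7·14 = 1372; ((M₁M₂)M₃): 14×14 by 14×10 → 14×10, cost 14·14·10 = 1960; cumulative 3332. Total 3332.
Difference: |1960 − 3332| = 1372.

1372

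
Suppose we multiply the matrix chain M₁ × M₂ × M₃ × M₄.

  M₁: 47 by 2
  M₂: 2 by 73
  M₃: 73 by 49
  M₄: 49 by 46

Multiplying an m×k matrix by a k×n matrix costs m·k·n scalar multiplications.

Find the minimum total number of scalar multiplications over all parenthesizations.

15986

Adjacent pairs: M₁M₂ = 47·2·73 = 6862; M₂M₃ = 2·73·49 = 7154; M₃M₄ = 73·49·46 = 164542.
Length 3: M₁..M₃: k=1: 0+7154+47·2·49=11760; k=2: 6862+0+47·73·49=174981 → min 11760 | M₂..M₄: k=2: 0+164542+2·73·46=171258; k=3: 7154+0+2·49·46=11662 → min 11662.
Length 4: M₁..M₄: k=1: 0+11662+47·2·46=15986; k=2: 6862+164542+47·73·46=329230; k=3: 11760+0+47·49·46=117698 → min 15986.
Optimal order: (M₁ × ((M₂ × M₃) × M₄)) with cost 15986.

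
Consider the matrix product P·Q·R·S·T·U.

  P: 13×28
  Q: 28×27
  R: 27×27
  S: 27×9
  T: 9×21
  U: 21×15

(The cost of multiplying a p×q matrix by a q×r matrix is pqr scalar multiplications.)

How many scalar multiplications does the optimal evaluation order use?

Adjacent pairs: PQ = 13·28·27 = 9828; QR = 28·27·27 = 20412; RS = 27·27·9 = 6561; ST = 27·9·21 = 5103; TU = 9·21·15 = 2835.
Length 3: P..R: k=1: 0+20412+13·28·27=30240; k=2: 9828+0+13·27·27=19305 → min 19305 | Q..S: k=2: 0+6561+28·27·9=13365; k=3: 20412+0+28·27·9=27216 → min 13365 | R..T: k=3: 0+5103+27·27·21=20412; k=4: 6561+0+27·9·21=11664 → min 11664 | S..U: k=4: 0+2835+27·9·15=6480; k=5: 5103+0+27·21·15=13608 → min 6480.
Length 4: P..S: k=1: 0+13365+13·28·9=16641; k=2: 9828+6561+13·27·9=19548; k=3: 19305+0+13·27·9=22464 → min 16641 | Q..T: k=2: 0+11664+28·27·21=27540; k=3: 20412+5103+28·27·21=41391; k=4: 13365+0+28·9·21=18657 → min 18657 | R..U: k=3: 0+6480+27·27·15=17415; k=4: 6561+2835+27·9·15=13041; k=5: 11664+0+27·21·15=20169 → min 13041.
Length 5: P..T: k=1: 0+18657+13·28·21=26301; k=2: 9828+11664+13·27·21=28863; k=3: 19305+5103+13·27·21=31779; k=4: 16641+0+13·9·21=19098 → min 19098 | Q..U: k=2: 0+13041+28·27·15=24381; k=3: 20412+6480+28·27·15=38232; k=4: 13365+2835+28·9·15=19980; k=5: 18657+0+28·21·15=27477 → min 19980.
Length 6: P..U: k=1: 0+19980+13·28·15=25440; k=2: 9828+13041+13·27·15=28134; k=3: 19305+6480+13·27·15=31050; k=4: 16641+2835+13·9·15=21231; k=5: 19098+0+13·21·15=23193 → min 21231.
Optimal order: ((P·(Q·(R·S)))·(T·U)) with cost 21231.

21231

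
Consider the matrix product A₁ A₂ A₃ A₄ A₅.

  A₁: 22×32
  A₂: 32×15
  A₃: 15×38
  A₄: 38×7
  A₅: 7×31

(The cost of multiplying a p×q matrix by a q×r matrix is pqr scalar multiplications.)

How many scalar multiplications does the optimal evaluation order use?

17052

Adjacent pairs: A₁A₂ = 22·32·15 = 10560; A₂A₃ = 32·15·38 = 18240; A₃A₄ = 15·38·7 = 3990; A₄A₅ = 38·7·31 = 8246.
Length 3: A₁..A₃: k=1: 0+18240+22·32·38=44992; k=2: 10560+0+22·15·38=23100 → min 23100 | A₂..A₄: k=2: 0+3990+32·15·7=7350; k=3: 18240+0+32·38·7=26752 → min 7350 | A₃..A₅: k=3: 0+8246+15·38·31=25916; k=4: 3990+0+15·7·31=7245 → min 7245.
Length 4: A₁..A₄: k=1: 0+7350+22·32·7=12278; k=2: 10560+3990+22·15·7=16860; k=3: 23100+0+22·38·7=28952 → min 12278 | A₂..A₅: k=2: 0+7245+32·15·31=22125; k=3: 18240+8246+32·38·31=64182; k=4: 7350+0+32·7·31=14294 → min 14294.
Length 5: A₁..A₅: k=1: 0+14294+22·32·31=36118; k=2: 10560+7245+22·15·31=28035; k=3: 23100+8246+22·38·31=57262; k=4: 12278+0+22·7·31=17052 → min 17052.
Optimal order: ((A₁ (A₂ (A₃ A₄))) A₅) with cost 17052.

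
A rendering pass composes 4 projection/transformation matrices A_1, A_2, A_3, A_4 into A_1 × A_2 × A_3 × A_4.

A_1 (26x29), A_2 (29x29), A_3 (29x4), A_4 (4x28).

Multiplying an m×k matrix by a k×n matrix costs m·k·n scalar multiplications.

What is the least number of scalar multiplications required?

9292

Adjacent pairs: A_1A_2 = 26·29·29 = 21866; A_2A_3 = 29·29·4 = 3364; A_3A_4 = 29·4·28 = 3248.
Length 3: A_1..A_3: k=1: 0+3364+26·29·4=6380; k=2: 21866+0+26·29·4=24882 → min 6380 | A_2..A_4: k=2: 0+3248+29·29·28=26796; k=3: 3364+0+29·4·28=6612 → min 6612.
Length 4: A_1..A_4: k=1: 0+6612+26·29·28=27724; k=2: 21866+3248+26·29·28=46226; k=3: 6380+0+26·4·28=9292 → min 9292.
Optimal order: ((A_1 × (A_2 × A_3)) × A_4) with cost 9292.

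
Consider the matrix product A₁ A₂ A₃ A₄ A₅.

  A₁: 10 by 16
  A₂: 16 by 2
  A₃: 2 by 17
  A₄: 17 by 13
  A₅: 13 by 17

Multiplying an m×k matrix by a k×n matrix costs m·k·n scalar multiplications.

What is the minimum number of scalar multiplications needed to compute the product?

Adjacent pairs: A₁A₂ = 10·16·2 = 320; A₂A₃ = 16·2·17 = 544; A₃A₄ = 2·17·13 = 442; A₄A₅ = 17·13·17 = 3757.
Length 3: A₁..A₃: k=1: 0+544+10·16·17=3264; k=2: 320+0+10·2·17=660 → min 660 | A₂..A₄: k=2: 0+442+16·2·13=858; k=3: 544+0+16·17·13=4080 → min 858 | A₃..A₅: k=3: 0+3757+2·17·17=4335; k=4: 442+0+2·13·17=884 → min 884.
Length 4: A₁..A₄: k=1: 0+858+10·16·13=2938; k=2: 320+442+10·2·13=1022; k=3: 660+0+10·17·13=2870 → min 1022 | A₂..A₅: k=2: 0+884+16·2·17=1428; k=3: 544+3757+16·17·17=8925; k=4: 858+0+16·13·17=4394 → min 1428.
Length 5: A₁..A₅: k=1: 0+1428+10·16·17=4148; k=2: 320+884+10·2·17=1544; k=3: 660+3757+10·17·17=7307; k=4: 1022+0+10·13·17=3232 → min 1544.
Optimal order: ((A₁ A₂) ((A₃ A₄) A₅)) with cost 1544.

1544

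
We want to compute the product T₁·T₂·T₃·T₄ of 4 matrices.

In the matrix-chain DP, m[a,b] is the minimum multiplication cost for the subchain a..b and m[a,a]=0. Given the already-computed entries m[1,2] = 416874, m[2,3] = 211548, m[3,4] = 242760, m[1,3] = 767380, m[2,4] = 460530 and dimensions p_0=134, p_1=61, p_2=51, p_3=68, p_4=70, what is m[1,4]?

1032710

m[1,4] = min over k∈[1,3] of m[1,k]+m[k+1,4]+p_{0}·p_k·p_{4}.
k=1: 0 + 460530 + 134·61·70 = 1032710; k=2: 416874 + 242760 + 134·51·70 = 1138014; k=3: 767380 + 0 + 134·68·70 = 1405220.
Minimum: 1032710 at k=1.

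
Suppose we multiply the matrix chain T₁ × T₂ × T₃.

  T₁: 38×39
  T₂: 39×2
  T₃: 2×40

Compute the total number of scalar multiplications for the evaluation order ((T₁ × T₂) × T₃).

(T₁ × T₂): 38×39 by 39×2 → 38×2, cost 38·39·2 = 2964
((T₁ × T₂) × T₃): 38×2 by 2×40 → 38×40, cost 38·2·40 = 3040; cumulative 6004
Total: 6004 scalar multiplications.

6004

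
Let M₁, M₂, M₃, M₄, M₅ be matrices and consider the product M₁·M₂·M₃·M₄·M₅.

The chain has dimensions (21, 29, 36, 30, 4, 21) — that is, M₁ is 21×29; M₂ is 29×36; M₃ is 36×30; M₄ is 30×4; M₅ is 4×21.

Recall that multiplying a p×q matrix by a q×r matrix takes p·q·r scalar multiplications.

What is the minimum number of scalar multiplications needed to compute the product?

Adjacent pairs: M₁M₂ = 21·29·36 = 21924; M₂M₃ = 29·36·30 = 31320; M₃M₄ = 36·30·4 = 4320; M₄M₅ = 30·4·21 = 2520.
Length 3: M₁..M₃: k=1: 0+31320+21·29·30=49590; k=2: 21924+0+21·36·30=44604 → min 44604 | M₂..M₄: k=2: 0+4320+29·36·4=8496; k=3: 31320+0+29·30·4=34800 → min 8496 | M₃..M₅: k=3: 0+2520+36·30·21=25200; k=4: 4320+0+36·4·21=7344 → min 7344.
Length 4: M₁..M₄: k=1: 0+8496+21·29·4=10932; k=2: 21924+4320+21·36·4=29268; k=3: 44604+0+21·30·4=47124 → min 10932 | M₂..M₅: k=2: 0+7344+29·36·21=29268; k=3: 31320+2520+29·30·21=52110; k=4: 8496+0+29·4·21=10932 → min 10932.
Length 5: M₁..M₅: k=1: 0+10932+21·29·21=23721; k=2: 21924+7344+21·36·21=45144; k=3: 44604+2520+21·30·21=60354; k=4: 10932+0+21·4·21=12696 → min 12696.
Optimal order: ((M₁·(M₂·(M₃·M₄)))·M₅) with cost 12696.

12696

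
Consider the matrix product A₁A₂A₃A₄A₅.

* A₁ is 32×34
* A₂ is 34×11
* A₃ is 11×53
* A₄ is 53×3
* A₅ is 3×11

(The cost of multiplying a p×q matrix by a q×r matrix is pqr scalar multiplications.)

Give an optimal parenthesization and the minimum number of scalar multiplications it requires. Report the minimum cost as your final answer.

7191

Adjacent pairs: A₁A₂ = 32·34·11 = 11968; A₂A₃ = 34·11·53 = 19822; A₃A₄ = 11·53·3 = 1749; A₄A₅ = 53·3·11 = 1749.
Length 3: A₁..A₃: k=1: 0+19822+32·34·53=77486; k=2: 11968+0+32·11·53=30624 → min 30624 | A₂..A₄: k=2: 0+1749+34·11·3=2871; k=3: 19822+0+34·53·3=25228 → min 2871 | A₃..A₅: k=3: 0+1749+11·53·11=8162; k=4: 1749+0+11·3·11=2112 → min 2112.
Length 4: A₁..A₄: k=1: 0+2871+32·34·3=6135; k=2: 11968+1749+32·11·3=14773; k=3: 30624+0+32·53·3=35712 → min 6135 | A₂..A₅: k=2: 0+2112+34·11·11=6226; k=3: 19822+1749+34·53·11=41393; k=4: 2871+0+34·3·11=3993 → min 3993.
Length 5: A₁..A₅: k=1: 0+3993+32·34·11=15961; k=2: 11968+2112+32·11·11=17952; k=3: 30624+1749+32·53·11=51029; k=4: 6135+0+32·3·11=7191 → min 7191.
Optimal parenthesization: ((A₁(A₂(A₃A₄)))A₅) with cost 7191.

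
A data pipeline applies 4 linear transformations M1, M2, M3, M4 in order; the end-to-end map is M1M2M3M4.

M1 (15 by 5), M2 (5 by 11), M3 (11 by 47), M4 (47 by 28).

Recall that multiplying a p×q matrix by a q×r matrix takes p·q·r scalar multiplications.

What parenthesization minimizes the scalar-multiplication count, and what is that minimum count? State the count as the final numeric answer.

Adjacent pairs: M1M2 = 15·5·11 = 825; M2M3 = 5·11·47 = 2585; M3M4 = 11·47·28 = 14476.
Length 3: M1..M3: k=1: 0+2585+15·5·47=6110; k=2: 825+0+15·11·47=8580 → min 6110 | M2..M4: k=2: 0+14476+5·11·28=16016; k=3: 2585+0+5·47·28=9165 → min 9165.
Length 4: M1..M4: k=1: 0+9165+15·5·28=11265; k=2: 825+14476+15·11·28=19921; k=3: 6110+0+15·47·28=25850 → min 11265.
Optimal parenthesization: (M1((M2M3)M4)) with cost 11265.

11265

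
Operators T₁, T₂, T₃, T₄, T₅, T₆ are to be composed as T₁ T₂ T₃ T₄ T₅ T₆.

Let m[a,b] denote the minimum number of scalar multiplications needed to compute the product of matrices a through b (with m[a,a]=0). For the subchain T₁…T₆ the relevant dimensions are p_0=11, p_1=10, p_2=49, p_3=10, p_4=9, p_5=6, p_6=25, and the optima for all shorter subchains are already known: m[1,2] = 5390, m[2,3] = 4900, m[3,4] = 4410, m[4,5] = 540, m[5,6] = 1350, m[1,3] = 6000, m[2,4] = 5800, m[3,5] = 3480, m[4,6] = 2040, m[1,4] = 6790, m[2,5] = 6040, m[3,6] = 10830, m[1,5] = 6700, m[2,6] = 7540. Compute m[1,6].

8350

m[1,6] = min over k∈[1,5] of m[1,k]+m[k+1,6]+p_{0}·p_k·p_{6}.
k=1: 0 + 7540 + 11·10·25 = 10290; k=2: 5390 + 10830 + 11·49·25 = 29695; k=3: 6000 + 2040 + 11·10·25 = 10790; k=4: 6790 + 1350 + 11·9·25 = 10615; k=5: 6700 + 0 + 11·6·25 = 8350.
Minimum: 8350 at k=5.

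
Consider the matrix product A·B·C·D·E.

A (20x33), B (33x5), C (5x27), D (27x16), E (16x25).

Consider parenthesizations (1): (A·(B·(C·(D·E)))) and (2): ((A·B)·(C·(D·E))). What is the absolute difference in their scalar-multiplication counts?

14825

Order (1) = (A·(B·(C·(D·E)))): (D·E): 27×16 by 16×25 → 27×25, cost 27·16·25 = 10800; (C·(D·E)): 5×27 by 27×25 → 5×25, cost 5·27·25 = 3375; cumulative 14175; (B·(C·(D·E))): 33×5 by 5×25 → 33×25, cost 33·5·25 = 4125; cumulative 18300; (A·(B·(C·(D·E)))): 20×33 by 33×25 → 20×25, cost 20·33·25 = 16500; cumulative 34800. Total 34800.
Order (2) = ((A·B)·(C·(D·E))): (A·B): 20×33 by 33×5 → 20×5, cost 20·33·5 = 3300; (D·E): 27×16 by 16×25 → 27×25, cost 27·16·25 = 10800; (C·(D·E)): 5×27 by 27×25 → 5×25, cost 5·27·25 = 3375; cumulative 14175; ((A·B)·(C·(D·E))): 20×5 by 5×25 → 20×25, cost 20·5·25 = 2500; cumulative 19975. Total 19975.
Difference: |34800 − 19975| = 14825.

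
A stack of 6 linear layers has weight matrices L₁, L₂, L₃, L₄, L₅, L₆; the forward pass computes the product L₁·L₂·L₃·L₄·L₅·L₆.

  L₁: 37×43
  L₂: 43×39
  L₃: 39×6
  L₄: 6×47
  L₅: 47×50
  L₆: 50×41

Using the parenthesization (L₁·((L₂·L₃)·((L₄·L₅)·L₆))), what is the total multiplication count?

(L₂·L₃): 43×39 by 39×6 → 43×6, cost 43·39·6 = 10062
(L₄·L₅): 6×47 by 47×50 → 6×50, cost 6·47·50 = 14100
((L₄·L₅)·L₆): 6×50 by 50×41 → 6×41, cost 6·50·41 = 12300; cumulative 26400
((L₂·L₃)·((L₄·L₅)·L₆)): 43×6 by 6×41 → 43×41, cost 43·6·41 = 10578; cumulative 47040
(L₁·((L₂·L₃)·((L₄·L₅)·L₆))): 37×43 by 43×41 → 37×41, cost 37·43·41 = 65231; cumulative 112271
Total: 112271 scalar multiplications.

112271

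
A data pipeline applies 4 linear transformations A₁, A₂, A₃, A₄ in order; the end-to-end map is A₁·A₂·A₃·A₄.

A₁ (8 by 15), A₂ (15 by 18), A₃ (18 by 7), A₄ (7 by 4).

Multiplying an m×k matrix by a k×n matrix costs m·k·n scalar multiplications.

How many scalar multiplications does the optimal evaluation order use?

Adjacent pairs: A₁A₂ = 8·15·18 = 2160; A₂A₃ = 15·18·7 = 1890; A₃A₄ = 18·7·4 = 504.
Length 3: A₁..A₃: k=1: 0+1890+8·15·7=2730; k=2: 2160+0+8·18·7=3168 → min 2730 | A₂..A₄: k=2: 0+504+15·18·4=1584; k=3: 1890+0+15·7·4=2310 → min 1584.
Length 4: A₁..A₄: k=1: 0+1584+8·15·4=2064; k=2: 2160+504+8·18·4=3240; k=3: 2730+0+8·7·4=2954 → min 2064.
Optimal order: (A₁·(A₂·(A₃·A₄))) with cost 2064.

2064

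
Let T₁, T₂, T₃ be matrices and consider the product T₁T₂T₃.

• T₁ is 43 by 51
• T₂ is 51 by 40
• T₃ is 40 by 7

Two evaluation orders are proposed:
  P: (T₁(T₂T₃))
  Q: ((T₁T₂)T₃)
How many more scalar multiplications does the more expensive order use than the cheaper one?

Order P = (T₁(T₂T₃)): (T₂T₃): 51×40 by 40×7 → 51×7, cost 51·40·7 = 14280; (T₁(T₂T₃)): 43×51 by 51×7 → 43×7, cost 43·51·7 = 15351; cumulative 29631. Total 29631.
Order Q = ((T₁T₂)T₃): (T₁T₂): 43×51 by 51×40 → 43×40, cost 43·51·40 = 87720; ((T₁T₂)T₃): 43×40 by 40×7 → 43×7, cost 43·40·7 = 12040; cumulative 99760. Total 99760.
Difference: |29631 − 99760| = 70129.

70129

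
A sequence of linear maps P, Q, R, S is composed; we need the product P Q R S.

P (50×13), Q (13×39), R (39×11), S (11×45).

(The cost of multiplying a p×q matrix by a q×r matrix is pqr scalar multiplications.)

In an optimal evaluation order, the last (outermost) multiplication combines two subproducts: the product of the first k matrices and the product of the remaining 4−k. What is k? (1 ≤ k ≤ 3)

Adjacent pairs: PQ = 50·13·39 = 25350; QR = 13·39·11 = 5577; RS = 39·11·45 = 19305.
Length 3: P..R: k=1: 0+5577+50·13·11=12727; k=2: 25350+0+50·39·11=46800 → min 12727 | Q..S: k=2: 0+19305+13·39·45=42120; k=3: 5577+0+13·11·45=12012 → min 12012.
Top-level splits: k=1: (P..P)·(Q..S) → 0+12012+50·13·45 = 41262; k=2: (P..Q)·(R..S) → 25350+19305+50·39·45 = 132405; k=3: (P..R)·(S..S) → 12727+0+50·11·45 = 37477.
Best split is after R, i.e. k = 3.

3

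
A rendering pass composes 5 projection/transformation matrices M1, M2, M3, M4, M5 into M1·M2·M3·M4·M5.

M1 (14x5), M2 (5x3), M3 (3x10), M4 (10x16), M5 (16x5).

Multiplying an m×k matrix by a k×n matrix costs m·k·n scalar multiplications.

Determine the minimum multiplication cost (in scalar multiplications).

Adjacent pairs: M1M2 = 14·5·3 = 210; M2M3 = 5·3·10 = 150; M3M4 = 3·10·16 = 480; M4M5 = 10·16·5 = 800.
Length 3: M1..M3: k=1: 0+150+14·5·10=850; k=2: 210+0+14·3·10=630 → min 630 | M2..M4: k=2: 0+480+5·3·16=720; k=3: 150+0+5·10·16=950 → min 720 | M3..M5: k=3: 0+800+3·10·5=950; k=4: 480+0+3·16·5=720 → min 720.
Length 4: M1..M4: k=1: 0+720+14·5·16=1840; k=2: 210+480+14·3·16=1362; k=3: 630+0+14·10·16=2870 → min 1362 | M2..M5: k=2: 0+720+5·3·5=795; k=3: 150+800+5·10·5=1200; k=4: 720+0+5·16·5=1120 → min 795.
Length 5: M1..M5: k=1: 0+795+14·5·5=1145; k=2: 210+720+14·3·5=1140; k=3: 630+800+14·10·5=2130; k=4: 1362+0+14·16·5=2482 → min 1140.
Optimal order: ((M1·M2)·((M3·M4)·M5)) with cost 1140.

1140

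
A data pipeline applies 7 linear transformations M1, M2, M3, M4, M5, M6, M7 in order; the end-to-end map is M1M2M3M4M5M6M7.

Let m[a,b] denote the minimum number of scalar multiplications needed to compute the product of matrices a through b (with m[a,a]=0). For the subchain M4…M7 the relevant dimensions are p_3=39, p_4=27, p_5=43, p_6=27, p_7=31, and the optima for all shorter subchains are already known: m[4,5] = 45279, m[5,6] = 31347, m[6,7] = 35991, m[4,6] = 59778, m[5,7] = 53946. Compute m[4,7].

m[4,7] = min over k∈[4,6] of m[4,k]+m[k+1,7]+p_{3}·p_k·p_{7}.
k=4: 0 + 53946 + 39·27·31 = 86589; k=5: 45279 + 35991 + 39·43·31 = 133257; k=6: 59778 + 0 + 39·27·31 = 92421.
Minimum: 86589 at k=4.

86589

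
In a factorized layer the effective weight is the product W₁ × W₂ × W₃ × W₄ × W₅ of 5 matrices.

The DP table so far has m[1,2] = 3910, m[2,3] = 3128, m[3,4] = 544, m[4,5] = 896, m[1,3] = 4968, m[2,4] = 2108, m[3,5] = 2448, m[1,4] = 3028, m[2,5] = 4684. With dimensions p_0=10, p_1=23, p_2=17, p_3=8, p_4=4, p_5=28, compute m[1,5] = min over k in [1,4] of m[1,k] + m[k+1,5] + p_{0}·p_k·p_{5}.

m[1,5] = min over k∈[1,4] of m[1,k]+m[k+1,5]+p_{0}·p_k·p_{5}.
k=1: 0 + 4684 + 10·23·28 = 11124; k=2: 3910 + 2448 + 10·17·28 = 11118; k=3: 4968 + 896 + 10·8·28 = 8104; k=4: 3028 + 0 + 10·4·28 = 4148.
Minimum: 4148 at k=4.

4148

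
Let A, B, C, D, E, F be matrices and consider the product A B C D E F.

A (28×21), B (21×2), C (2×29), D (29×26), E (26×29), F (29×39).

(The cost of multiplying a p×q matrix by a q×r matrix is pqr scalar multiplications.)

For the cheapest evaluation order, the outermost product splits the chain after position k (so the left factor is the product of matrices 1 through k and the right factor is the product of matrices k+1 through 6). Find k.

Adjacent pairs: AB = 28·21·2 = 1176; BC = 21·2·29 = 1218; CD = 2·29·26 = 1508; DE = 29·26·29 = 21866; EF = 26·29·39 = 29406.
Length 3: A..C: k=1: 0+1218+28·21·29=18270; k=2: 1176+0+28·2·29=2800 → min 2800 | B..D: k=2: 0+1508+21·2·26=2600; k=3: 1218+0+21·29·26=17052 → min 2600 | C..E: k=3: 0+21866+2·29·29=23548; k=4: 1508+0+2·26·29=3016 → min 3016 | D..F: k=4: 0+29406+29·26·39=58812; k=5: 21866+0+29·29·39=54665 → min 54665.
Length 4: A..D: k=1: 0+2600+28·21·26=17888; k=2: 1176+1508+28·2·26=4140; k=3: 2800+0+28·29·26=23912 → min 4140 | B..E: k=2: 0+3016+21·2·29=4234; k=3: 1218+21866+21·29·29=40745; k=4: 2600+0+21·26·29=18434 → min 4234 | C..F: k=3: 0+54665+2·29·39=56927; k=4: 1508+29406+2·26·39=32942; k=5: 3016+0+2·29·39=5278 → min 5278.
Length 5: A..E: k=1: 0+4234+28·21·29=21286; k=2: 1176+3016+28·2·29=5816; k=3: 2800+21866+28·29·29=48214; k=4: 4140+0+28·26·29=25252 → min 5816 | B..F: k=2: 0+5278+21·2·39=6916; k=3: 1218+54665+21·29·39=79634; k=4: 2600+29406+21·26·39=53300; k=5: 4234+0+21·29·39=27985 → min 6916.
Top-level splits: k=1: (A..A)·(B..F) → 0+6916+28·21·39 = 29848; k=2: (A..B)·(C..F) → 1176+5278+28·2·39 = 8638; k=3: (A..C)·(D..F) → 2800+54665+28·29·39 = 89133; k=4: (A..D)·(E..F) → 4140+29406+28·26·39 = 61938; k=5: (A..E)·(F..F) → 5816+0+28·29·39 = 37484.
Best split is after B, i.e. k = 2.

2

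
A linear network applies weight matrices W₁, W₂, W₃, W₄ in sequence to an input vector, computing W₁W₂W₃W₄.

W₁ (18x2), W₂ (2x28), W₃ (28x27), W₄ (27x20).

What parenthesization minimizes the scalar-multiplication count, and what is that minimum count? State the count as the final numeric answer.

Adjacent pairs: W₁W₂ = 18·2·28 = 1008; W₂W₃ = 2·28·27 = 1512; W₃W₄ = 28·27·20 = 15120.
Length 3: W₁..W₃: k=1: 0+1512+18·2·27=2484; k=2: 1008+0+18·28·27=14616 → min 2484 | W₂..W₄: k=2: 0+15120+2·28·20=16240; k=3: 1512+0+2·27·20=2592 → min 2592.
Length 4: W₁..W₄: k=1: 0+2592+18·2·20=3312; k=2: 1008+15120+18·28·20=26208; k=3: 2484+0+18·27·20=12204 → min 3312.
Optimal parenthesization: (W₁((W₂W₃)W₄)) with cost 3312.

3312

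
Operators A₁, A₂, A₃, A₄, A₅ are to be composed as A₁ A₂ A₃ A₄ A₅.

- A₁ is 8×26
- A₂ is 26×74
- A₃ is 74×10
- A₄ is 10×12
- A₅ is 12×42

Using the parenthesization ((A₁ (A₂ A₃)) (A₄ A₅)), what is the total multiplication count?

(A₂ A₃): 26×74 by 74×10 → 26×10, cost 26·74·10 = 19240
(A₁ (A₂ A₃)): 8×26 by 26×10 → 8×10, cost 8·26·10 = 2080; cumulative 21320
(A₄ A₅): 10×12 by 12×42 → 10×42, cost 10·12·42 = 5040
((A₁ (A₂ A₃)) (A₄ A₅)): 8×10 by 10×42 → 8×42, cost 8·10·42 = 3360; cumulative 29720
Total: 29720 scalar multiplications.

29720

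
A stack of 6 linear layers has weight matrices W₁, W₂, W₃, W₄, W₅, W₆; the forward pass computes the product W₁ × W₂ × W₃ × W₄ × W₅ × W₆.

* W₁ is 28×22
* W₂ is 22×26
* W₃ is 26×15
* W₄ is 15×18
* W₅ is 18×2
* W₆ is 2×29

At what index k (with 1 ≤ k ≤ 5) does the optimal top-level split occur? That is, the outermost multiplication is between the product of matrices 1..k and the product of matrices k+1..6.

5

Adjacent pairs: W₁W₂ = 28·22·26 = 16016; W₂W₃ = 22·26·15 = 8580; W₃W₄ = 26·15·18 = 7020; W₄W₅ = 15·18·2 = 540; W₅W₆ = 18·2·29 = 1044.
Length 3: W₁..W₃: k=1: 0+8580+28·22·15=17820; k=2: 16016+0+28·26·15=26936 → min 17820 | W₂..W₄: k=2: 0+7020+22·26·18=17316; k=3: 8580+0+22·15·18=14520 → min 14520 | W₃..W₅: k=3: 0+540+26·15·2=1320; k=4: 7020+0+26·18·2=7956 → min 1320 | W₄..W₆: k=4: 0+1044+15·18·29=8874; k=5: 540+0+15·2·29=1410 → min 1410.
Length 4: W₁..W₄: k=1: 0+14520+28·22·18=25608; k=2: 16016+7020+28·26·18=36140; k=3: 17820+0+28·15·18=25380 → min 25380 | W₂..W₅: k=2: 0+1320+22·26·2=2464; k=3: 8580+540+22·15·2=9780; k=4: 14520+0+22·18·2=15312 → min 2464 | W₃..W₆: k=3: 0+1410+26·15·29=12720; k=4: 7020+1044+26·18·29=21636; k=5: 1320+0+26·2·29=2828 → min 2828.
Length 5: W₁..W₅: k=1: 0+2464+28·22·2=3696; k=2: 16016+1320+28·26·2=18792; k=3: 17820+540+28·15·2=19200; k=4: 25380+0+28·18·2=26388 → min 3696 | W₂..W₆: k=2: 0+2828+22·26·29=19416; k=3: 8580+1410+22·15·29=19560; k=4: 14520+1044+22·18·29=27048; k=5: 2464+0+22·2·29=3740 → min 3740.
Top-level splits: k=1: (W₁..W₁)·(W₂..W₆) → 0+3740+28·22·29 = 21604; k=2: (W₁..W₂)·(W₃..W₆) → 16016+2828+28·26·29 = 39956; k=3: (W₁..W₃)·(W₄..W₆) → 17820+1410+28·15·29 = 31410; k=4: (W₁..W₄)·(W₅..W₆) → 25380+1044+28·18·29 = 41040; k=5: (W₁..W₅)·(W₆..W₆) → 3696+0+28·2·29 = 5320.
Best split is after W₅, i.e. k = 5.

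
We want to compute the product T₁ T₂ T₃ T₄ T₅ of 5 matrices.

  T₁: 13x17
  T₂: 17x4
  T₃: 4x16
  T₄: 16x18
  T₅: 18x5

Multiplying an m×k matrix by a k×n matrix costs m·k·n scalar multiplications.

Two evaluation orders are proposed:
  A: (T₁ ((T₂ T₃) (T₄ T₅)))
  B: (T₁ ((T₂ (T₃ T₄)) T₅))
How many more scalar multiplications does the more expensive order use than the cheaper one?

Order A = (T₁ ((T₂ T₃) (T₄ T₅))): (T₂ T₃): 17×4 by 4×16 → 17×16, cost 17·4·16 = 1088; (T₄ T₅): 16×18 by 18×5 → 16×5, cost 16·18·5 = 1440; ((T₂ T₃) (T₄ T₅)): 17×16 by 16×5 → 17×5, cost 17·16·5 = 1360; cumulative 3888; (T₁ ((T₂ T₃) (T₄ T₅))): 13×17 by 17×5 → 13×5, cost 13·17·5 = 1105; cumulative 4993. Total 4993.
Order B = (T₁ ((T₂ (T₃ T₄)) T₅)): (T₃ T₄): 4×16 by 16×18 → 4×18, cost 4·16·18 = 1152; (T₂ (T₃ T₄)): 17×4 by 4×18 → 17×18, cost 17·4·18 = 1224; cumulative 2376; ((T₂ (T₃ T₄)) T₅): 17×18 by 18×5 → 17×5, cost 17·18·5 = 1530; cumulative 3906; (T₁ ((T₂ (T₃ T₄)) T₅)): 13×17 by 17×5 → 13×5, cost 13·17·5 = 1105; cumulative 5011. Total 5011.
Difference: |4993 − 5011| = 18.

18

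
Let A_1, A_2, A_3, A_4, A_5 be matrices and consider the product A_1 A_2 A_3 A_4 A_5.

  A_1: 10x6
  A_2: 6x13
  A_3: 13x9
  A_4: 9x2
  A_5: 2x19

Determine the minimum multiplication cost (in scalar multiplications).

Adjacent pairs: A_1A_2 = 10·6·13 = 780; A_2A_3 = 6·13·9 = 702; A_3A_4 = 13·9·2 = 234; A_4A_5 = 9·2·19 = 342.
Length 3: A_1..A_3: k=1: 0+702+10·6·9=1242; k=2: 780+0+10·13·9=1950 → min 1242 | A_2..A_4: k=2: 0+234+6·13·2=390; k=3: 702+0+6·9·2=810 → min 390 | A_3..A_5: k=3: 0+342+13·9·19=2565; k=4: 234+0+13·2·19=728 → min 728.
Length 4: A_1..A_4: k=1: 0+390+10·6·2=510; k=2: 780+234+10·13·2=1274; k=3: 1242+0+10·9·2=1422 → min 510 | A_2..A_5: k=2: 0+728+6·13·19=2210; k=3: 702+342+6·9·19=2070; k=4: 390+0+6·2·19=618 → min 618.
Length 5: A_1..A_5: k=1: 0+618+10·6·19=1758; k=2: 780+728+10·13·19=3978; k=3: 1242+342+10·9·19=3294; k=4: 510+0+10·2·19=890 → min 890.
Optimal order: ((A_1 (A_2 (A_3 A_4))) A_5) with cost 890.

890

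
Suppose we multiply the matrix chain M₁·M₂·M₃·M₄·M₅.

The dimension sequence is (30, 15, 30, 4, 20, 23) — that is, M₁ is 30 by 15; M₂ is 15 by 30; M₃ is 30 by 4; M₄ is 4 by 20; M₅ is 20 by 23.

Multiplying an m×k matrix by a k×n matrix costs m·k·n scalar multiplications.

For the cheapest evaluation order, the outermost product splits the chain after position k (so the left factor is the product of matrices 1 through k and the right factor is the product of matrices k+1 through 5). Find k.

3

Adjacent pairs: M₁M₂ = 30·15·30 = 13500; M₂M₃ = 15·30·4 = 1800; M₃M₄ = 30·4·20 = 2400; M₄M₅ = 4·20·23 = 1840.
Length 3: M₁..M₃: k=1: 0+1800+30·15·4=3600; k=2: 13500+0+30·30·4=17100 → min 3600 | M₂..M₄: k=2: 0+2400+15·30·20=11400; k=3: 1800+0+15·4·20=3000 → min 3000 | M₃..M₅: k=3: 0+1840+30·4·23=4600; k=4: 2400+0+30·20·23=16200 → min 4600.
Length 4: M₁..M₄: k=1: 0+3000+30·15·20=12000; k=2: 13500+2400+30·30·20=33900; k=3: 3600+0+30·4·20=6000 → min 6000 | M₂..M₅: k=2: 0+4600+15·30·23=14950; k=3: 1800+1840+15·4·23=5020; k=4: 3000+0+15·20·23=9900 → min 5020.
Top-level splits: k=1: (M₁..M₁)·(M₂..M₅) → 0+5020+30·15·23 = 15370; k=2: (M₁..M₂)·(M₃..M₅) → 13500+4600+30·30·23 = 38800; k=3: (M₁..M₃)·(M₄..M₅) → 3600+1840+30·4·23 = 8200; k=4: (M₁..M₄)·(M₅..M₅) → 6000+0+30·20·23 = 19800.
Best split is after M₃, i.e. k = 3.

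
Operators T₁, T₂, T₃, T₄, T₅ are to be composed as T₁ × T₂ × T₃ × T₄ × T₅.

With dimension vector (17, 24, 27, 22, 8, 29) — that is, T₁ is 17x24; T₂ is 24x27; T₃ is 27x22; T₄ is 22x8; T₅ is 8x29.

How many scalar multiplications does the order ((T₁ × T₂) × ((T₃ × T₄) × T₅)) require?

(T₁ × T₂): 17×24 by 24×27 → 17×27, cost 17·24·27 = 11016
(T₃ × T₄): 27×22 by 22×8 → 27×8, cost 27·22·8 = 4752
((T₃ × T₄) × T₅): 27×8 by 8×29 → 27×29, cost 27·8·29 = 6264; cumulative 11016
((T₁ × T₂) × ((T₃ × T₄) × T₅)): 17×27 by 27×29 → 17×29, cost 17·27·29 = 13311; cumulative 35343
Total: 35343 scalar multiplications.

35343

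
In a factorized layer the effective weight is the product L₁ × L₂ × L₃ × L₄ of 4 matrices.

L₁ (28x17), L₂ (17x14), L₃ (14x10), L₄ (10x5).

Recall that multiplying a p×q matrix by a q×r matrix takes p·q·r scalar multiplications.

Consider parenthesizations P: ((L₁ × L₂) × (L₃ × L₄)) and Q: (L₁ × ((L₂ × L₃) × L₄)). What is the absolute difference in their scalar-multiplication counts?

Order P = ((L₁ × L₂) × (L₃ × L₄)): (L₁ × L₂): 28×17 by 17×14 → 28×14, cost 28·17·14 = 6664; (L₃ × L₄): 14×10 by 10×5 → 14×5, cost 14·10·5 = 700; ((L₁ × L₂) × (L₃ × L₄)): 28×14 by 14×5 → 28×5, cost 28·14·5 = 1960; cumulative 9324. Total 9324.
Order Q = (L₁ × ((L₂ × L₃) × L₄)): (L₂ × L₃): 17×14 by 14×10 → 17×10, cost 17·14·10 = 2380; ((L₂ × L₃) × L₄): 17×10 by 10×5 → 17×5, cost 17·10·5 = 850; cumulative 3230; (L₁ × ((L₂ × L₃) × L₄)): 28×17 by 17×5 → 28×5, cost 28·17·5 = 2380; cumulative 5610. Total 5610.
Difference: |9324 − 5610| = 3714.

3714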